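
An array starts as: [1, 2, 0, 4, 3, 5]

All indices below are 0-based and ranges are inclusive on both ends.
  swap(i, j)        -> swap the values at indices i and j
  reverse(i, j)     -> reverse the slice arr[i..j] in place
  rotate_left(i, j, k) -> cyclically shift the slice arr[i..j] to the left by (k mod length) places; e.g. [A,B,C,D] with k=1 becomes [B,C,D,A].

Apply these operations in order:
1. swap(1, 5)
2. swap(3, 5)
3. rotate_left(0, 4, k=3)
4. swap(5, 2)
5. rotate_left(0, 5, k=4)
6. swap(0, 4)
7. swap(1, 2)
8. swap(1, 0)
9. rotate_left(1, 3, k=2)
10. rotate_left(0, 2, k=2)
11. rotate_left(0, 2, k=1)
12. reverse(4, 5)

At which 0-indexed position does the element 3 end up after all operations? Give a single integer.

Answer: 1

Derivation:
After 1 (swap(1, 5)): [1, 5, 0, 4, 3, 2]
After 2 (swap(3, 5)): [1, 5, 0, 2, 3, 4]
After 3 (rotate_left(0, 4, k=3)): [2, 3, 1, 5, 0, 4]
After 4 (swap(5, 2)): [2, 3, 4, 5, 0, 1]
After 5 (rotate_left(0, 5, k=4)): [0, 1, 2, 3, 4, 5]
After 6 (swap(0, 4)): [4, 1, 2, 3, 0, 5]
After 7 (swap(1, 2)): [4, 2, 1, 3, 0, 5]
After 8 (swap(1, 0)): [2, 4, 1, 3, 0, 5]
After 9 (rotate_left(1, 3, k=2)): [2, 3, 4, 1, 0, 5]
After 10 (rotate_left(0, 2, k=2)): [4, 2, 3, 1, 0, 5]
After 11 (rotate_left(0, 2, k=1)): [2, 3, 4, 1, 0, 5]
After 12 (reverse(4, 5)): [2, 3, 4, 1, 5, 0]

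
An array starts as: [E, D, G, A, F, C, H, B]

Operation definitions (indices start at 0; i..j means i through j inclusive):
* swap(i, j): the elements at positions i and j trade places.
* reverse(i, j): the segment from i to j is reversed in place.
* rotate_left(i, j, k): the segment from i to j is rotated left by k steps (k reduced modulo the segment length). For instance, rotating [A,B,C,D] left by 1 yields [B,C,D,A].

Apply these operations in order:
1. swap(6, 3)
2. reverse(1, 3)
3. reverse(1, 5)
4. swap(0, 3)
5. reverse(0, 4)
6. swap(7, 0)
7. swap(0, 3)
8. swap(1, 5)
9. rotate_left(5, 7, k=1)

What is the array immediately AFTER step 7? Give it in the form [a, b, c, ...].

After 1 (swap(6, 3)): [E, D, G, H, F, C, A, B]
After 2 (reverse(1, 3)): [E, H, G, D, F, C, A, B]
After 3 (reverse(1, 5)): [E, C, F, D, G, H, A, B]
After 4 (swap(0, 3)): [D, C, F, E, G, H, A, B]
After 5 (reverse(0, 4)): [G, E, F, C, D, H, A, B]
After 6 (swap(7, 0)): [B, E, F, C, D, H, A, G]
After 7 (swap(0, 3)): [C, E, F, B, D, H, A, G]

Answer: [C, E, F, B, D, H, A, G]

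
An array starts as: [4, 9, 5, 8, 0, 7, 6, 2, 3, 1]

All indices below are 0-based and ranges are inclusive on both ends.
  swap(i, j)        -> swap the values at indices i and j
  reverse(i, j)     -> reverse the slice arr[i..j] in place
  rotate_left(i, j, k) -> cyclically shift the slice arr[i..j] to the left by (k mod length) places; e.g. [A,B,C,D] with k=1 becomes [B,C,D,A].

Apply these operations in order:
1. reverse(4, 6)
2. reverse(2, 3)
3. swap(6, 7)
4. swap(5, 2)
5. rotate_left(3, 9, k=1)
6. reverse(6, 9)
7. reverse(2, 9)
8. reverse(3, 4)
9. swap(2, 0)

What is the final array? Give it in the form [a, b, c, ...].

After 1 (reverse(4, 6)): [4, 9, 5, 8, 6, 7, 0, 2, 3, 1]
After 2 (reverse(2, 3)): [4, 9, 8, 5, 6, 7, 0, 2, 3, 1]
After 3 (swap(6, 7)): [4, 9, 8, 5, 6, 7, 2, 0, 3, 1]
After 4 (swap(5, 2)): [4, 9, 7, 5, 6, 8, 2, 0, 3, 1]
After 5 (rotate_left(3, 9, k=1)): [4, 9, 7, 6, 8, 2, 0, 3, 1, 5]
After 6 (reverse(6, 9)): [4, 9, 7, 6, 8, 2, 5, 1, 3, 0]
After 7 (reverse(2, 9)): [4, 9, 0, 3, 1, 5, 2, 8, 6, 7]
After 8 (reverse(3, 4)): [4, 9, 0, 1, 3, 5, 2, 8, 6, 7]
After 9 (swap(2, 0)): [0, 9, 4, 1, 3, 5, 2, 8, 6, 7]

Answer: [0, 9, 4, 1, 3, 5, 2, 8, 6, 7]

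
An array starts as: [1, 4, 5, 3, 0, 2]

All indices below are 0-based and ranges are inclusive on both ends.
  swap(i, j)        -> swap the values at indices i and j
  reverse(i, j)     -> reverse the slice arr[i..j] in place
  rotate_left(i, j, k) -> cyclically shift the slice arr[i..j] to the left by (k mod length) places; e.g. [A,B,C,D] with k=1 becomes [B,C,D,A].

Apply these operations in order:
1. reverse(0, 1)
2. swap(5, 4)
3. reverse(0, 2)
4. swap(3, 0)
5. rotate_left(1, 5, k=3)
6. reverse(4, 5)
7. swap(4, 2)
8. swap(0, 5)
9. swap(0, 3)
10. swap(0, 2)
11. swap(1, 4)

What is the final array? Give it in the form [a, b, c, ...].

Answer: [5, 0, 1, 4, 2, 3]

Derivation:
After 1 (reverse(0, 1)): [4, 1, 5, 3, 0, 2]
After 2 (swap(5, 4)): [4, 1, 5, 3, 2, 0]
After 3 (reverse(0, 2)): [5, 1, 4, 3, 2, 0]
After 4 (swap(3, 0)): [3, 1, 4, 5, 2, 0]
After 5 (rotate_left(1, 5, k=3)): [3, 2, 0, 1, 4, 5]
After 6 (reverse(4, 5)): [3, 2, 0, 1, 5, 4]
After 7 (swap(4, 2)): [3, 2, 5, 1, 0, 4]
After 8 (swap(0, 5)): [4, 2, 5, 1, 0, 3]
After 9 (swap(0, 3)): [1, 2, 5, 4, 0, 3]
After 10 (swap(0, 2)): [5, 2, 1, 4, 0, 3]
After 11 (swap(1, 4)): [5, 0, 1, 4, 2, 3]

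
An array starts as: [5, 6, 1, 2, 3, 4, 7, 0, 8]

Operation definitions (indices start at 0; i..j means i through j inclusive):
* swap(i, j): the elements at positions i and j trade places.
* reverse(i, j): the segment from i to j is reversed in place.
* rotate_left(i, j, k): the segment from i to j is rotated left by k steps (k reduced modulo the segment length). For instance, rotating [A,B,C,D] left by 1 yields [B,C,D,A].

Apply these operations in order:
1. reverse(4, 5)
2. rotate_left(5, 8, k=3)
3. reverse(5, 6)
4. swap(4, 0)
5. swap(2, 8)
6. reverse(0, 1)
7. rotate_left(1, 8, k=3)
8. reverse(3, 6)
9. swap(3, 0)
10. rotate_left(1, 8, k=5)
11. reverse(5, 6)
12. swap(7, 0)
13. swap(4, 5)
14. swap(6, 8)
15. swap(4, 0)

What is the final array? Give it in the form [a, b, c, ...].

Answer: [6, 8, 0, 2, 1, 5, 7, 4, 3]

Derivation:
After 1 (reverse(4, 5)): [5, 6, 1, 2, 4, 3, 7, 0, 8]
After 2 (rotate_left(5, 8, k=3)): [5, 6, 1, 2, 4, 8, 3, 7, 0]
After 3 (reverse(5, 6)): [5, 6, 1, 2, 4, 3, 8, 7, 0]
After 4 (swap(4, 0)): [4, 6, 1, 2, 5, 3, 8, 7, 0]
After 5 (swap(2, 8)): [4, 6, 0, 2, 5, 3, 8, 7, 1]
After 6 (reverse(0, 1)): [6, 4, 0, 2, 5, 3, 8, 7, 1]
After 7 (rotate_left(1, 8, k=3)): [6, 5, 3, 8, 7, 1, 4, 0, 2]
After 8 (reverse(3, 6)): [6, 5, 3, 4, 1, 7, 8, 0, 2]
After 9 (swap(3, 0)): [4, 5, 3, 6, 1, 7, 8, 0, 2]
After 10 (rotate_left(1, 8, k=5)): [4, 8, 0, 2, 5, 3, 6, 1, 7]
After 11 (reverse(5, 6)): [4, 8, 0, 2, 5, 6, 3, 1, 7]
After 12 (swap(7, 0)): [1, 8, 0, 2, 5, 6, 3, 4, 7]
After 13 (swap(4, 5)): [1, 8, 0, 2, 6, 5, 3, 4, 7]
After 14 (swap(6, 8)): [1, 8, 0, 2, 6, 5, 7, 4, 3]
After 15 (swap(4, 0)): [6, 8, 0, 2, 1, 5, 7, 4, 3]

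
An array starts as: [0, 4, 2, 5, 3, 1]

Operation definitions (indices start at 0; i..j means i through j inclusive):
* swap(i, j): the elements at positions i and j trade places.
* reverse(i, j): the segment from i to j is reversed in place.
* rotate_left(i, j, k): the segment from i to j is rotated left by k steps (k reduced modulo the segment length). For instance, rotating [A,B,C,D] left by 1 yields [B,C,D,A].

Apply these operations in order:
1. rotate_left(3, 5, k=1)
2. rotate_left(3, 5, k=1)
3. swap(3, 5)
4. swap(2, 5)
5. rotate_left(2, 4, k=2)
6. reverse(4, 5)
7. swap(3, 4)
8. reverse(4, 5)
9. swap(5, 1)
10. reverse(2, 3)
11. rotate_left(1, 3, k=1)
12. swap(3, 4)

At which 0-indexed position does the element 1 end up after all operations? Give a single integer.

Answer: 4

Derivation:
After 1 (rotate_left(3, 5, k=1)): [0, 4, 2, 3, 1, 5]
After 2 (rotate_left(3, 5, k=1)): [0, 4, 2, 1, 5, 3]
After 3 (swap(3, 5)): [0, 4, 2, 3, 5, 1]
After 4 (swap(2, 5)): [0, 4, 1, 3, 5, 2]
After 5 (rotate_left(2, 4, k=2)): [0, 4, 5, 1, 3, 2]
After 6 (reverse(4, 5)): [0, 4, 5, 1, 2, 3]
After 7 (swap(3, 4)): [0, 4, 5, 2, 1, 3]
After 8 (reverse(4, 5)): [0, 4, 5, 2, 3, 1]
After 9 (swap(5, 1)): [0, 1, 5, 2, 3, 4]
After 10 (reverse(2, 3)): [0, 1, 2, 5, 3, 4]
After 11 (rotate_left(1, 3, k=1)): [0, 2, 5, 1, 3, 4]
After 12 (swap(3, 4)): [0, 2, 5, 3, 1, 4]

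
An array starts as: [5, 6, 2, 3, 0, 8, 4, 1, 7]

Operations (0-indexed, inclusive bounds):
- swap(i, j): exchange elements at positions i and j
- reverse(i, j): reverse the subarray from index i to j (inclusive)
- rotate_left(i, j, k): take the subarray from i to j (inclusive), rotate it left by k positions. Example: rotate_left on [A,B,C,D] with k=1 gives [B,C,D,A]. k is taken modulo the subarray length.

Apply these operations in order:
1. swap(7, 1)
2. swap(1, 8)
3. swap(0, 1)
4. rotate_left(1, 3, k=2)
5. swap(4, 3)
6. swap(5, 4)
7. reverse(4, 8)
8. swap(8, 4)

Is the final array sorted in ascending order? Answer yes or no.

After 1 (swap(7, 1)): [5, 1, 2, 3, 0, 8, 4, 6, 7]
After 2 (swap(1, 8)): [5, 7, 2, 3, 0, 8, 4, 6, 1]
After 3 (swap(0, 1)): [7, 5, 2, 3, 0, 8, 4, 6, 1]
After 4 (rotate_left(1, 3, k=2)): [7, 3, 5, 2, 0, 8, 4, 6, 1]
After 5 (swap(4, 3)): [7, 3, 5, 0, 2, 8, 4, 6, 1]
After 6 (swap(5, 4)): [7, 3, 5, 0, 8, 2, 4, 6, 1]
After 7 (reverse(4, 8)): [7, 3, 5, 0, 1, 6, 4, 2, 8]
After 8 (swap(8, 4)): [7, 3, 5, 0, 8, 6, 4, 2, 1]

Answer: no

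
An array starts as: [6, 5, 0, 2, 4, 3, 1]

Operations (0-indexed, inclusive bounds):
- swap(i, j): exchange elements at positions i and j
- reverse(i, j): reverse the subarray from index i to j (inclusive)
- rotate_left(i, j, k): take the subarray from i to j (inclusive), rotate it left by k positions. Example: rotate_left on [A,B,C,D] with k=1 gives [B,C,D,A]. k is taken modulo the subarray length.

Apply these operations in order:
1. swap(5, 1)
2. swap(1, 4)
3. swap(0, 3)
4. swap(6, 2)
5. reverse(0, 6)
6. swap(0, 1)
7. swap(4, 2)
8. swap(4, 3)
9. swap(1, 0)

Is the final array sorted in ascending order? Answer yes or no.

After 1 (swap(5, 1)): [6, 3, 0, 2, 4, 5, 1]
After 2 (swap(1, 4)): [6, 4, 0, 2, 3, 5, 1]
After 3 (swap(0, 3)): [2, 4, 0, 6, 3, 5, 1]
After 4 (swap(6, 2)): [2, 4, 1, 6, 3, 5, 0]
After 5 (reverse(0, 6)): [0, 5, 3, 6, 1, 4, 2]
After 6 (swap(0, 1)): [5, 0, 3, 6, 1, 4, 2]
After 7 (swap(4, 2)): [5, 0, 1, 6, 3, 4, 2]
After 8 (swap(4, 3)): [5, 0, 1, 3, 6, 4, 2]
After 9 (swap(1, 0)): [0, 5, 1, 3, 6, 4, 2]

Answer: no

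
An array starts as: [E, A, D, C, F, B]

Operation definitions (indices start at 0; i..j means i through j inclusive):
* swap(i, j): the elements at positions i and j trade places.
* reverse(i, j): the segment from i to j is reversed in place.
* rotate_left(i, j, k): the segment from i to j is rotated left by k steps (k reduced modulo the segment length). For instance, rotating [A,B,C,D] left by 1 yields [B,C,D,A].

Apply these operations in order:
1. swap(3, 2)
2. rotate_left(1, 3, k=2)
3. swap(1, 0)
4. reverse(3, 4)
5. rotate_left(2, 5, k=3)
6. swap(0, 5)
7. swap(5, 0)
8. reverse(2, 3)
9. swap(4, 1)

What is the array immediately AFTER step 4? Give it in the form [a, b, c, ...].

After 1 (swap(3, 2)): [E, A, C, D, F, B]
After 2 (rotate_left(1, 3, k=2)): [E, D, A, C, F, B]
After 3 (swap(1, 0)): [D, E, A, C, F, B]
After 4 (reverse(3, 4)): [D, E, A, F, C, B]

Answer: [D, E, A, F, C, B]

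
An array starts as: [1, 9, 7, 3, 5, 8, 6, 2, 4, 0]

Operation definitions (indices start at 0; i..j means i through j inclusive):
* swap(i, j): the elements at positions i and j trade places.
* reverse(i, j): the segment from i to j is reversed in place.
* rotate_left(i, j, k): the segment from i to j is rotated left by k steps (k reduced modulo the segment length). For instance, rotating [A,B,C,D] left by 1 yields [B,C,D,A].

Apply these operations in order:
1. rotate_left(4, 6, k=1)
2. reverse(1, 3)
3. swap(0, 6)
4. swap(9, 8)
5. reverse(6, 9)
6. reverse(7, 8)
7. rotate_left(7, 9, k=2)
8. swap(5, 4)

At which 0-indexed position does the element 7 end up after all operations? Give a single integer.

After 1 (rotate_left(4, 6, k=1)): [1, 9, 7, 3, 8, 6, 5, 2, 4, 0]
After 2 (reverse(1, 3)): [1, 3, 7, 9, 8, 6, 5, 2, 4, 0]
After 3 (swap(0, 6)): [5, 3, 7, 9, 8, 6, 1, 2, 4, 0]
After 4 (swap(9, 8)): [5, 3, 7, 9, 8, 6, 1, 2, 0, 4]
After 5 (reverse(6, 9)): [5, 3, 7, 9, 8, 6, 4, 0, 2, 1]
After 6 (reverse(7, 8)): [5, 3, 7, 9, 8, 6, 4, 2, 0, 1]
After 7 (rotate_left(7, 9, k=2)): [5, 3, 7, 9, 8, 6, 4, 1, 2, 0]
After 8 (swap(5, 4)): [5, 3, 7, 9, 6, 8, 4, 1, 2, 0]

Answer: 2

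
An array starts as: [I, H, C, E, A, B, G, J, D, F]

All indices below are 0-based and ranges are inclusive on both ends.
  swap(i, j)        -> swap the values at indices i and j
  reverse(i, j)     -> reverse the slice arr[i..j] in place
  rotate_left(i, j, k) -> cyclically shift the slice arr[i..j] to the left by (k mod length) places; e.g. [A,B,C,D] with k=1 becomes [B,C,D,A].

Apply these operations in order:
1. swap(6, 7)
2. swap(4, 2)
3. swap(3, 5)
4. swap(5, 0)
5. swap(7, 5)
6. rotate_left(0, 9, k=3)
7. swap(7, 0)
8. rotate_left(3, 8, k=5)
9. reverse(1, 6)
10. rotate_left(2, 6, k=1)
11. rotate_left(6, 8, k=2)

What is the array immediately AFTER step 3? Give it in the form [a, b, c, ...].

Answer: [I, H, A, B, C, E, J, G, D, F]

Derivation:
After 1 (swap(6, 7)): [I, H, C, E, A, B, J, G, D, F]
After 2 (swap(4, 2)): [I, H, A, E, C, B, J, G, D, F]
After 3 (swap(3, 5)): [I, H, A, B, C, E, J, G, D, F]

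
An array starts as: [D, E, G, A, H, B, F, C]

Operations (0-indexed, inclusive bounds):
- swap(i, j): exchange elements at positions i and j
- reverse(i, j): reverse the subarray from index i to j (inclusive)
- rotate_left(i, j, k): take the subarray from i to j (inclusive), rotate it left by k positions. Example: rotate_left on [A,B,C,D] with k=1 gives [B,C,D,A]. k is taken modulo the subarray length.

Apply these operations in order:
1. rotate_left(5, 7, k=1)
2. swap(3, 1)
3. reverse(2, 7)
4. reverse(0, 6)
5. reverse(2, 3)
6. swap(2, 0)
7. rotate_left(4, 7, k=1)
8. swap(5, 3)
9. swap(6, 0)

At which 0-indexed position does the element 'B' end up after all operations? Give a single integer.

After 1 (rotate_left(5, 7, k=1)): [D, E, G, A, H, F, C, B]
After 2 (swap(3, 1)): [D, A, G, E, H, F, C, B]
After 3 (reverse(2, 7)): [D, A, B, C, F, H, E, G]
After 4 (reverse(0, 6)): [E, H, F, C, B, A, D, G]
After 5 (reverse(2, 3)): [E, H, C, F, B, A, D, G]
After 6 (swap(2, 0)): [C, H, E, F, B, A, D, G]
After 7 (rotate_left(4, 7, k=1)): [C, H, E, F, A, D, G, B]
After 8 (swap(5, 3)): [C, H, E, D, A, F, G, B]
After 9 (swap(6, 0)): [G, H, E, D, A, F, C, B]

Answer: 7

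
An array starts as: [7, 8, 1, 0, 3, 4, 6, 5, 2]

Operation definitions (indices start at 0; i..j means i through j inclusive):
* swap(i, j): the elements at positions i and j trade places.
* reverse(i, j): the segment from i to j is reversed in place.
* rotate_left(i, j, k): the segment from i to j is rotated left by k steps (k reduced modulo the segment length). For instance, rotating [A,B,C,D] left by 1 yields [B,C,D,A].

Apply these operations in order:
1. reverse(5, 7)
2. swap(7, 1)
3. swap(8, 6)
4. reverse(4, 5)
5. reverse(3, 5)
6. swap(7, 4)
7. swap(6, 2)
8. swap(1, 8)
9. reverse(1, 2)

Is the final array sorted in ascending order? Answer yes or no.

After 1 (reverse(5, 7)): [7, 8, 1, 0, 3, 5, 6, 4, 2]
After 2 (swap(7, 1)): [7, 4, 1, 0, 3, 5, 6, 8, 2]
After 3 (swap(8, 6)): [7, 4, 1, 0, 3, 5, 2, 8, 6]
After 4 (reverse(4, 5)): [7, 4, 1, 0, 5, 3, 2, 8, 6]
After 5 (reverse(3, 5)): [7, 4, 1, 3, 5, 0, 2, 8, 6]
After 6 (swap(7, 4)): [7, 4, 1, 3, 8, 0, 2, 5, 6]
After 7 (swap(6, 2)): [7, 4, 2, 3, 8, 0, 1, 5, 6]
After 8 (swap(1, 8)): [7, 6, 2, 3, 8, 0, 1, 5, 4]
After 9 (reverse(1, 2)): [7, 2, 6, 3, 8, 0, 1, 5, 4]

Answer: no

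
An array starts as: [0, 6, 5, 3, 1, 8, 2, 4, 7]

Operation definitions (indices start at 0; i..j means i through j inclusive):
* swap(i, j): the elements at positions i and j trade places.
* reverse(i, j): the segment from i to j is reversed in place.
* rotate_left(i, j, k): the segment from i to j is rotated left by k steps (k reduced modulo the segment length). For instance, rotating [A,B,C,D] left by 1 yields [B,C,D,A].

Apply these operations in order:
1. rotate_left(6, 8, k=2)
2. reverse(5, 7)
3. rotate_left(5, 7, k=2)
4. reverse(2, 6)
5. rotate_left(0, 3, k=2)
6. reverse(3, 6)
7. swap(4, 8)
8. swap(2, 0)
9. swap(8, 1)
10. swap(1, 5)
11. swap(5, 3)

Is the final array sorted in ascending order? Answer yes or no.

Answer: yes

Derivation:
After 1 (rotate_left(6, 8, k=2)): [0, 6, 5, 3, 1, 8, 7, 2, 4]
After 2 (reverse(5, 7)): [0, 6, 5, 3, 1, 2, 7, 8, 4]
After 3 (rotate_left(5, 7, k=2)): [0, 6, 5, 3, 1, 8, 2, 7, 4]
After 4 (reverse(2, 6)): [0, 6, 2, 8, 1, 3, 5, 7, 4]
After 5 (rotate_left(0, 3, k=2)): [2, 8, 0, 6, 1, 3, 5, 7, 4]
After 6 (reverse(3, 6)): [2, 8, 0, 5, 3, 1, 6, 7, 4]
After 7 (swap(4, 8)): [2, 8, 0, 5, 4, 1, 6, 7, 3]
After 8 (swap(2, 0)): [0, 8, 2, 5, 4, 1, 6, 7, 3]
After 9 (swap(8, 1)): [0, 3, 2, 5, 4, 1, 6, 7, 8]
After 10 (swap(1, 5)): [0, 1, 2, 5, 4, 3, 6, 7, 8]
After 11 (swap(5, 3)): [0, 1, 2, 3, 4, 5, 6, 7, 8]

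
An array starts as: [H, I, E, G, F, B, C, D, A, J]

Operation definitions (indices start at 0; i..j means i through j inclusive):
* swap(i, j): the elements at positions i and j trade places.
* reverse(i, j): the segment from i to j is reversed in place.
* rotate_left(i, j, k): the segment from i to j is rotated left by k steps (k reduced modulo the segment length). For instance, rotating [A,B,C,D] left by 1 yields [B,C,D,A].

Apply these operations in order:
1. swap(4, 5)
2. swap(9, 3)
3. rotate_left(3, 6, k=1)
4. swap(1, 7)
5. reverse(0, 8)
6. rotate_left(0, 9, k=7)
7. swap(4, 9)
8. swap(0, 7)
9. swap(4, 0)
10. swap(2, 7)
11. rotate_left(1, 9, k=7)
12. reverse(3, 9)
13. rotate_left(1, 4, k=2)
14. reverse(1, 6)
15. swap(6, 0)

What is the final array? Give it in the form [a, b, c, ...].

Answer: [G, F, J, I, B, C, E, A, D, H]

Derivation:
After 1 (swap(4, 5)): [H, I, E, G, B, F, C, D, A, J]
After 2 (swap(9, 3)): [H, I, E, J, B, F, C, D, A, G]
After 3 (rotate_left(3, 6, k=1)): [H, I, E, B, F, C, J, D, A, G]
After 4 (swap(1, 7)): [H, D, E, B, F, C, J, I, A, G]
After 5 (reverse(0, 8)): [A, I, J, C, F, B, E, D, H, G]
After 6 (rotate_left(0, 9, k=7)): [D, H, G, A, I, J, C, F, B, E]
After 7 (swap(4, 9)): [D, H, G, A, E, J, C, F, B, I]
After 8 (swap(0, 7)): [F, H, G, A, E, J, C, D, B, I]
After 9 (swap(4, 0)): [E, H, G, A, F, J, C, D, B, I]
After 10 (swap(2, 7)): [E, H, D, A, F, J, C, G, B, I]
After 11 (rotate_left(1, 9, k=7)): [E, B, I, H, D, A, F, J, C, G]
After 12 (reverse(3, 9)): [E, B, I, G, C, J, F, A, D, H]
After 13 (rotate_left(1, 4, k=2)): [E, G, C, B, I, J, F, A, D, H]
After 14 (reverse(1, 6)): [E, F, J, I, B, C, G, A, D, H]
After 15 (swap(6, 0)): [G, F, J, I, B, C, E, A, D, H]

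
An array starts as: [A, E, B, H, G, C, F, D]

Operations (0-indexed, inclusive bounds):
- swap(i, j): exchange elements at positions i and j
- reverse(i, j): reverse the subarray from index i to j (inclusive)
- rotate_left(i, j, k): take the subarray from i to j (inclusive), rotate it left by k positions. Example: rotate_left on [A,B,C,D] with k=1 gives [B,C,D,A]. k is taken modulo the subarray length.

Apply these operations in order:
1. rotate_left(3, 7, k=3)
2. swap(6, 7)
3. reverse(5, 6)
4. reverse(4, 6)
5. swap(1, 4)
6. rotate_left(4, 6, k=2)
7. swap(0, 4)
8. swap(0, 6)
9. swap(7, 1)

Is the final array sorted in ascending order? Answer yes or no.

After 1 (rotate_left(3, 7, k=3)): [A, E, B, F, D, H, G, C]
After 2 (swap(6, 7)): [A, E, B, F, D, H, C, G]
After 3 (reverse(5, 6)): [A, E, B, F, D, C, H, G]
After 4 (reverse(4, 6)): [A, E, B, F, H, C, D, G]
After 5 (swap(1, 4)): [A, H, B, F, E, C, D, G]
After 6 (rotate_left(4, 6, k=2)): [A, H, B, F, D, E, C, G]
After 7 (swap(0, 4)): [D, H, B, F, A, E, C, G]
After 8 (swap(0, 6)): [C, H, B, F, A, E, D, G]
After 9 (swap(7, 1)): [C, G, B, F, A, E, D, H]

Answer: no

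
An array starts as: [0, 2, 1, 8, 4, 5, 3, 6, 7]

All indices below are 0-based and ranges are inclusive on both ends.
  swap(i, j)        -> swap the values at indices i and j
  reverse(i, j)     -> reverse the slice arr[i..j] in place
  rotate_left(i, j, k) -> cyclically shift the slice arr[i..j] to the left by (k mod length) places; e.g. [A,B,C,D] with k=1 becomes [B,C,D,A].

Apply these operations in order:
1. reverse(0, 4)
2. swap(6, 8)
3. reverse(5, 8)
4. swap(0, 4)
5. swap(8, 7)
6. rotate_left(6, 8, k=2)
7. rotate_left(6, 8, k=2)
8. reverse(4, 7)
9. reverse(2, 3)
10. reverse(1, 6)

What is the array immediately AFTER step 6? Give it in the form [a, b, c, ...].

Answer: [0, 8, 1, 2, 4, 3, 7, 6, 5]

Derivation:
After 1 (reverse(0, 4)): [4, 8, 1, 2, 0, 5, 3, 6, 7]
After 2 (swap(6, 8)): [4, 8, 1, 2, 0, 5, 7, 6, 3]
After 3 (reverse(5, 8)): [4, 8, 1, 2, 0, 3, 6, 7, 5]
After 4 (swap(0, 4)): [0, 8, 1, 2, 4, 3, 6, 7, 5]
After 5 (swap(8, 7)): [0, 8, 1, 2, 4, 3, 6, 5, 7]
After 6 (rotate_left(6, 8, k=2)): [0, 8, 1, 2, 4, 3, 7, 6, 5]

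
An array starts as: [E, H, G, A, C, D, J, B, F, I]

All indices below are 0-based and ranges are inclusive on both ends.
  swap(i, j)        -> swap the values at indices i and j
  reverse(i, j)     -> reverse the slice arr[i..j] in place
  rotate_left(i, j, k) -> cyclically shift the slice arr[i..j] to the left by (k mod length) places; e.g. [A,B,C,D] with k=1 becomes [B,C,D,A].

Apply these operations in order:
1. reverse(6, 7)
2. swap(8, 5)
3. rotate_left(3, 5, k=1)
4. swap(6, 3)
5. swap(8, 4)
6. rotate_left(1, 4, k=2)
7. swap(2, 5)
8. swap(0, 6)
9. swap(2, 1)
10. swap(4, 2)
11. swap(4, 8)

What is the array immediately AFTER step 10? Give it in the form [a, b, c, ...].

Answer: [C, A, G, H, B, D, E, J, F, I]

Derivation:
After 1 (reverse(6, 7)): [E, H, G, A, C, D, B, J, F, I]
After 2 (swap(8, 5)): [E, H, G, A, C, F, B, J, D, I]
After 3 (rotate_left(3, 5, k=1)): [E, H, G, C, F, A, B, J, D, I]
After 4 (swap(6, 3)): [E, H, G, B, F, A, C, J, D, I]
After 5 (swap(8, 4)): [E, H, G, B, D, A, C, J, F, I]
After 6 (rotate_left(1, 4, k=2)): [E, B, D, H, G, A, C, J, F, I]
After 7 (swap(2, 5)): [E, B, A, H, G, D, C, J, F, I]
After 8 (swap(0, 6)): [C, B, A, H, G, D, E, J, F, I]
After 9 (swap(2, 1)): [C, A, B, H, G, D, E, J, F, I]
After 10 (swap(4, 2)): [C, A, G, H, B, D, E, J, F, I]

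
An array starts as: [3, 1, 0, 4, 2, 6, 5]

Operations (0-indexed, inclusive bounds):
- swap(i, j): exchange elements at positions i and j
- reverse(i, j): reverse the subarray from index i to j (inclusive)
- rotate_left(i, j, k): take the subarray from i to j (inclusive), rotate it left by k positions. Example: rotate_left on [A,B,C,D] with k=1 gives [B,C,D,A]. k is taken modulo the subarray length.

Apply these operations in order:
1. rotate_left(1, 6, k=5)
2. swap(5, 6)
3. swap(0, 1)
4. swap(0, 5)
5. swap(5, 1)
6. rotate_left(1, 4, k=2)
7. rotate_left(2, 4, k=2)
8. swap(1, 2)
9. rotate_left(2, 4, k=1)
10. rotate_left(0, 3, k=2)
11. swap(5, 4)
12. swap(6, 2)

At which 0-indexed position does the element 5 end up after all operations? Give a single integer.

After 1 (rotate_left(1, 6, k=5)): [3, 5, 1, 0, 4, 2, 6]
After 2 (swap(5, 6)): [3, 5, 1, 0, 4, 6, 2]
After 3 (swap(0, 1)): [5, 3, 1, 0, 4, 6, 2]
After 4 (swap(0, 5)): [6, 3, 1, 0, 4, 5, 2]
After 5 (swap(5, 1)): [6, 5, 1, 0, 4, 3, 2]
After 6 (rotate_left(1, 4, k=2)): [6, 0, 4, 5, 1, 3, 2]
After 7 (rotate_left(2, 4, k=2)): [6, 0, 1, 4, 5, 3, 2]
After 8 (swap(1, 2)): [6, 1, 0, 4, 5, 3, 2]
After 9 (rotate_left(2, 4, k=1)): [6, 1, 4, 5, 0, 3, 2]
After 10 (rotate_left(0, 3, k=2)): [4, 5, 6, 1, 0, 3, 2]
After 11 (swap(5, 4)): [4, 5, 6, 1, 3, 0, 2]
After 12 (swap(6, 2)): [4, 5, 2, 1, 3, 0, 6]

Answer: 1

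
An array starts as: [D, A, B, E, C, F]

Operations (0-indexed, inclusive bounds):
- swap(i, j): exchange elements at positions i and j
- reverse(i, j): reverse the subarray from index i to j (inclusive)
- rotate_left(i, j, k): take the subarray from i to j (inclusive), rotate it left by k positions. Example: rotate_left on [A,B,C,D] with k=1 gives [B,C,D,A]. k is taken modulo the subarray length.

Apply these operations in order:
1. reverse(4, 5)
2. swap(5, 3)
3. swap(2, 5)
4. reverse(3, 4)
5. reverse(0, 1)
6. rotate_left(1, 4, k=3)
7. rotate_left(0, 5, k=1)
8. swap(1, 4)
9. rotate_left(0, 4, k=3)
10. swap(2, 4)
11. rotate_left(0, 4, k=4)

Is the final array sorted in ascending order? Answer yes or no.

After 1 (reverse(4, 5)): [D, A, B, E, F, C]
After 2 (swap(5, 3)): [D, A, B, C, F, E]
After 3 (swap(2, 5)): [D, A, E, C, F, B]
After 4 (reverse(3, 4)): [D, A, E, F, C, B]
After 5 (reverse(0, 1)): [A, D, E, F, C, B]
After 6 (rotate_left(1, 4, k=3)): [A, C, D, E, F, B]
After 7 (rotate_left(0, 5, k=1)): [C, D, E, F, B, A]
After 8 (swap(1, 4)): [C, B, E, F, D, A]
After 9 (rotate_left(0, 4, k=3)): [F, D, C, B, E, A]
After 10 (swap(2, 4)): [F, D, E, B, C, A]
After 11 (rotate_left(0, 4, k=4)): [C, F, D, E, B, A]

Answer: no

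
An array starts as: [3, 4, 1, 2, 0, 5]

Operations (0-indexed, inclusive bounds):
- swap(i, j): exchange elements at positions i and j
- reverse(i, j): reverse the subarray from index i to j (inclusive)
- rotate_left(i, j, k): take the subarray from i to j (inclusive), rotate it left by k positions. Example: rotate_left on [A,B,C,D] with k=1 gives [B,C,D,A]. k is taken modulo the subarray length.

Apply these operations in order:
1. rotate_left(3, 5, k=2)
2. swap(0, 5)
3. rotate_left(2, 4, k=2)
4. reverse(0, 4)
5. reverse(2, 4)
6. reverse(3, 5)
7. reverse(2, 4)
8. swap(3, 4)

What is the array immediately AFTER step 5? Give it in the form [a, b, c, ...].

After 1 (rotate_left(3, 5, k=2)): [3, 4, 1, 5, 2, 0]
After 2 (swap(0, 5)): [0, 4, 1, 5, 2, 3]
After 3 (rotate_left(2, 4, k=2)): [0, 4, 2, 1, 5, 3]
After 4 (reverse(0, 4)): [5, 1, 2, 4, 0, 3]
After 5 (reverse(2, 4)): [5, 1, 0, 4, 2, 3]

Answer: [5, 1, 0, 4, 2, 3]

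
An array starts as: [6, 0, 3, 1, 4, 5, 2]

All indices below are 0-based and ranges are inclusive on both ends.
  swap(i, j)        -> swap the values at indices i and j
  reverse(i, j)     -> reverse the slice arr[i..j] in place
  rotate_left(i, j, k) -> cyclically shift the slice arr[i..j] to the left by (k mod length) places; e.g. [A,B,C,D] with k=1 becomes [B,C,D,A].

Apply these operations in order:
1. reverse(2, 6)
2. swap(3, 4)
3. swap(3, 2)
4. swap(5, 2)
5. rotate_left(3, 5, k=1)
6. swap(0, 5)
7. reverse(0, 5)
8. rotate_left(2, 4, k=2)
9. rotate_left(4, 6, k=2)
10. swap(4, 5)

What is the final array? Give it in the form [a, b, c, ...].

After 1 (reverse(2, 6)): [6, 0, 2, 5, 4, 1, 3]
After 2 (swap(3, 4)): [6, 0, 2, 4, 5, 1, 3]
After 3 (swap(3, 2)): [6, 0, 4, 2, 5, 1, 3]
After 4 (swap(5, 2)): [6, 0, 1, 2, 5, 4, 3]
After 5 (rotate_left(3, 5, k=1)): [6, 0, 1, 5, 4, 2, 3]
After 6 (swap(0, 5)): [2, 0, 1, 5, 4, 6, 3]
After 7 (reverse(0, 5)): [6, 4, 5, 1, 0, 2, 3]
After 8 (rotate_left(2, 4, k=2)): [6, 4, 0, 5, 1, 2, 3]
After 9 (rotate_left(4, 6, k=2)): [6, 4, 0, 5, 3, 1, 2]
After 10 (swap(4, 5)): [6, 4, 0, 5, 1, 3, 2]

Answer: [6, 4, 0, 5, 1, 3, 2]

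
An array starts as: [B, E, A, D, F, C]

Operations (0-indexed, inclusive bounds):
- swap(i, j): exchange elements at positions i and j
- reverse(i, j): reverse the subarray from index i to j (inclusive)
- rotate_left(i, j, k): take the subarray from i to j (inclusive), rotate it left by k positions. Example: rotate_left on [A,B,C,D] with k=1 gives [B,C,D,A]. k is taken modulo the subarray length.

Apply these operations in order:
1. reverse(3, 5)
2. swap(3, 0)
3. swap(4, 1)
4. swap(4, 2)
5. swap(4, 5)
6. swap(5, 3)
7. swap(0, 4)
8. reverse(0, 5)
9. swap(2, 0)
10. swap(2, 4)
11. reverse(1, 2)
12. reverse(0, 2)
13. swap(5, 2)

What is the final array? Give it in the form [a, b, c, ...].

After 1 (reverse(3, 5)): [B, E, A, C, F, D]
After 2 (swap(3, 0)): [C, E, A, B, F, D]
After 3 (swap(4, 1)): [C, F, A, B, E, D]
After 4 (swap(4, 2)): [C, F, E, B, A, D]
After 5 (swap(4, 5)): [C, F, E, B, D, A]
After 6 (swap(5, 3)): [C, F, E, A, D, B]
After 7 (swap(0, 4)): [D, F, E, A, C, B]
After 8 (reverse(0, 5)): [B, C, A, E, F, D]
After 9 (swap(2, 0)): [A, C, B, E, F, D]
After 10 (swap(2, 4)): [A, C, F, E, B, D]
After 11 (reverse(1, 2)): [A, F, C, E, B, D]
After 12 (reverse(0, 2)): [C, F, A, E, B, D]
After 13 (swap(5, 2)): [C, F, D, E, B, A]

Answer: [C, F, D, E, B, A]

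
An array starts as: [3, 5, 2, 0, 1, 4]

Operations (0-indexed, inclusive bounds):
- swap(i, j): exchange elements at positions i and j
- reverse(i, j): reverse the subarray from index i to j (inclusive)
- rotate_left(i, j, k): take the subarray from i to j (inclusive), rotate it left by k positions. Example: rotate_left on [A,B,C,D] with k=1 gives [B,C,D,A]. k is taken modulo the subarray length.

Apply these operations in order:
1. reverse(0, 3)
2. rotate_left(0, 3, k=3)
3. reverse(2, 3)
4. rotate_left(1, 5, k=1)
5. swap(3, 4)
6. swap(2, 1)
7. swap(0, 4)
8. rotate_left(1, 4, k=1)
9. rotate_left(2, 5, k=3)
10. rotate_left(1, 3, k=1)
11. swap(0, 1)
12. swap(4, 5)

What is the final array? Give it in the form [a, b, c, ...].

Answer: [0, 1, 4, 5, 2, 3]

Derivation:
After 1 (reverse(0, 3)): [0, 2, 5, 3, 1, 4]
After 2 (rotate_left(0, 3, k=3)): [3, 0, 2, 5, 1, 4]
After 3 (reverse(2, 3)): [3, 0, 5, 2, 1, 4]
After 4 (rotate_left(1, 5, k=1)): [3, 5, 2, 1, 4, 0]
After 5 (swap(3, 4)): [3, 5, 2, 4, 1, 0]
After 6 (swap(2, 1)): [3, 2, 5, 4, 1, 0]
After 7 (swap(0, 4)): [1, 2, 5, 4, 3, 0]
After 8 (rotate_left(1, 4, k=1)): [1, 5, 4, 3, 2, 0]
After 9 (rotate_left(2, 5, k=3)): [1, 5, 0, 4, 3, 2]
After 10 (rotate_left(1, 3, k=1)): [1, 0, 4, 5, 3, 2]
After 11 (swap(0, 1)): [0, 1, 4, 5, 3, 2]
After 12 (swap(4, 5)): [0, 1, 4, 5, 2, 3]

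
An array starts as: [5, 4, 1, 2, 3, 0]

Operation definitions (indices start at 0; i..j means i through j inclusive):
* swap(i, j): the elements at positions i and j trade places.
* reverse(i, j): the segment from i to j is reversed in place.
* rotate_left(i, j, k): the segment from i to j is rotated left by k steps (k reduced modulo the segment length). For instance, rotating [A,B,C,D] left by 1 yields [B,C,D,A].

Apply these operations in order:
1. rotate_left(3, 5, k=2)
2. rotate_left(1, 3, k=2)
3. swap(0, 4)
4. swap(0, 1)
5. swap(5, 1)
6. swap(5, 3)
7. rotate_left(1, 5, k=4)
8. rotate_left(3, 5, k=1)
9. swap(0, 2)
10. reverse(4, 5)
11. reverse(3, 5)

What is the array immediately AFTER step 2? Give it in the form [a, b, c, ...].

After 1 (rotate_left(3, 5, k=2)): [5, 4, 1, 0, 2, 3]
After 2 (rotate_left(1, 3, k=2)): [5, 0, 4, 1, 2, 3]

Answer: [5, 0, 4, 1, 2, 3]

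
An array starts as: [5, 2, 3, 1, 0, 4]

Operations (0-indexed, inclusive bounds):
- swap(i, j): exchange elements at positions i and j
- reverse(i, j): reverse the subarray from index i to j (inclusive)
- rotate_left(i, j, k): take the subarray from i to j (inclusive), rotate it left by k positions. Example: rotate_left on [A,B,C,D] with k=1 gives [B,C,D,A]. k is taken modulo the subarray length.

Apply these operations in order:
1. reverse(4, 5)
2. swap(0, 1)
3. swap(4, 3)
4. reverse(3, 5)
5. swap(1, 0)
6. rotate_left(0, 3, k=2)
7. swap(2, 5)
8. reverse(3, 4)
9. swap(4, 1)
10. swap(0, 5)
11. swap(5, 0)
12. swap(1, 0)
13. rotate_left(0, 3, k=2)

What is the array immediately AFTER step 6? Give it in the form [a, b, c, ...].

Answer: [3, 0, 5, 2, 1, 4]

Derivation:
After 1 (reverse(4, 5)): [5, 2, 3, 1, 4, 0]
After 2 (swap(0, 1)): [2, 5, 3, 1, 4, 0]
After 3 (swap(4, 3)): [2, 5, 3, 4, 1, 0]
After 4 (reverse(3, 5)): [2, 5, 3, 0, 1, 4]
After 5 (swap(1, 0)): [5, 2, 3, 0, 1, 4]
After 6 (rotate_left(0, 3, k=2)): [3, 0, 5, 2, 1, 4]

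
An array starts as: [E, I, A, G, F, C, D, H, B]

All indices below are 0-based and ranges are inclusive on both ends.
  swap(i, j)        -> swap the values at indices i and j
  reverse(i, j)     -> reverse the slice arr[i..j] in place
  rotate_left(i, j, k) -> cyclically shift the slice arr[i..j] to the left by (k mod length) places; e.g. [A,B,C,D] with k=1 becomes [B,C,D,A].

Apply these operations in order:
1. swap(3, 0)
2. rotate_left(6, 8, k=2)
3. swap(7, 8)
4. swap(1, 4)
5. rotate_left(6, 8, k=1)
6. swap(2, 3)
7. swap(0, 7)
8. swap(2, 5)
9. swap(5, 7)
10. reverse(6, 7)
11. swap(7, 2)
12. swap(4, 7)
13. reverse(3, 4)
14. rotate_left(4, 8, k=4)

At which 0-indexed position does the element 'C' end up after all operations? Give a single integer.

After 1 (swap(3, 0)): [G, I, A, E, F, C, D, H, B]
After 2 (rotate_left(6, 8, k=2)): [G, I, A, E, F, C, B, D, H]
After 3 (swap(7, 8)): [G, I, A, E, F, C, B, H, D]
After 4 (swap(1, 4)): [G, F, A, E, I, C, B, H, D]
After 5 (rotate_left(6, 8, k=1)): [G, F, A, E, I, C, H, D, B]
After 6 (swap(2, 3)): [G, F, E, A, I, C, H, D, B]
After 7 (swap(0, 7)): [D, F, E, A, I, C, H, G, B]
After 8 (swap(2, 5)): [D, F, C, A, I, E, H, G, B]
After 9 (swap(5, 7)): [D, F, C, A, I, G, H, E, B]
After 10 (reverse(6, 7)): [D, F, C, A, I, G, E, H, B]
After 11 (swap(7, 2)): [D, F, H, A, I, G, E, C, B]
After 12 (swap(4, 7)): [D, F, H, A, C, G, E, I, B]
After 13 (reverse(3, 4)): [D, F, H, C, A, G, E, I, B]
After 14 (rotate_left(4, 8, k=4)): [D, F, H, C, B, A, G, E, I]

Answer: 3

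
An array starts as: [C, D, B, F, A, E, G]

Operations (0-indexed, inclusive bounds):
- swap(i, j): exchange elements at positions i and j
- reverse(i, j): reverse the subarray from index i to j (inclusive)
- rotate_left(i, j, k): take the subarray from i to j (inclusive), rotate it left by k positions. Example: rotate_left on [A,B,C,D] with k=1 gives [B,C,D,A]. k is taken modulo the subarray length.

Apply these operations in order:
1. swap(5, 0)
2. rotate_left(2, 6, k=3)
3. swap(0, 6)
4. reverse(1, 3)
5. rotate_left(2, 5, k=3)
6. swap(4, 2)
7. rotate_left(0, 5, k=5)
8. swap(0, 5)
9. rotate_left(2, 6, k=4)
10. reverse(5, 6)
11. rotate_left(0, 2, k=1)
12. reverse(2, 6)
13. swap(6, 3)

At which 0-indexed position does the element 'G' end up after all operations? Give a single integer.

After 1 (swap(5, 0)): [E, D, B, F, A, C, G]
After 2 (rotate_left(2, 6, k=3)): [E, D, C, G, B, F, A]
After 3 (swap(0, 6)): [A, D, C, G, B, F, E]
After 4 (reverse(1, 3)): [A, G, C, D, B, F, E]
After 5 (rotate_left(2, 5, k=3)): [A, G, F, C, D, B, E]
After 6 (swap(4, 2)): [A, G, D, C, F, B, E]
After 7 (rotate_left(0, 5, k=5)): [B, A, G, D, C, F, E]
After 8 (swap(0, 5)): [F, A, G, D, C, B, E]
After 9 (rotate_left(2, 6, k=4)): [F, A, E, G, D, C, B]
After 10 (reverse(5, 6)): [F, A, E, G, D, B, C]
After 11 (rotate_left(0, 2, k=1)): [A, E, F, G, D, B, C]
After 12 (reverse(2, 6)): [A, E, C, B, D, G, F]
After 13 (swap(6, 3)): [A, E, C, F, D, G, B]

Answer: 5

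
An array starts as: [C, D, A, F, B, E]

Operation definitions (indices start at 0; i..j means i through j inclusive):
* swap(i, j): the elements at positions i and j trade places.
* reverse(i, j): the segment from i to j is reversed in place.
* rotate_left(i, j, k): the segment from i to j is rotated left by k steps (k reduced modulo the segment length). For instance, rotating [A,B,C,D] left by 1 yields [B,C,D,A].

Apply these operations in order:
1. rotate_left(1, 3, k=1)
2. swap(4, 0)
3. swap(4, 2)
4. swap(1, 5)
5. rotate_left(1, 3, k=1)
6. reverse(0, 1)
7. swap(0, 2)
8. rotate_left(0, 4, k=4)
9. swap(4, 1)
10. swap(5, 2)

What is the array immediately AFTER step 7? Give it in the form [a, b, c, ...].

Answer: [D, B, C, E, F, A]

Derivation:
After 1 (rotate_left(1, 3, k=1)): [C, A, F, D, B, E]
After 2 (swap(4, 0)): [B, A, F, D, C, E]
After 3 (swap(4, 2)): [B, A, C, D, F, E]
After 4 (swap(1, 5)): [B, E, C, D, F, A]
After 5 (rotate_left(1, 3, k=1)): [B, C, D, E, F, A]
After 6 (reverse(0, 1)): [C, B, D, E, F, A]
After 7 (swap(0, 2)): [D, B, C, E, F, A]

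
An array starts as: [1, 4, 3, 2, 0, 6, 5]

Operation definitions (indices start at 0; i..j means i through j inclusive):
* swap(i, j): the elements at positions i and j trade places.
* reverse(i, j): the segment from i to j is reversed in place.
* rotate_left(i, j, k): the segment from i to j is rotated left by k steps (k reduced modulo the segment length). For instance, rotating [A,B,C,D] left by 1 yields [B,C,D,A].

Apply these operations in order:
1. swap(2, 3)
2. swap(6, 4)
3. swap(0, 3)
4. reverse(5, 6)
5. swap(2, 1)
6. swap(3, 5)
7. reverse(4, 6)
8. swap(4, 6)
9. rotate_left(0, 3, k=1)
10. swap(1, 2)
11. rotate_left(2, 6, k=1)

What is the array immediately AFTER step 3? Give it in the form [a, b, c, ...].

Answer: [3, 4, 2, 1, 5, 6, 0]

Derivation:
After 1 (swap(2, 3)): [1, 4, 2, 3, 0, 6, 5]
After 2 (swap(6, 4)): [1, 4, 2, 3, 5, 6, 0]
After 3 (swap(0, 3)): [3, 4, 2, 1, 5, 6, 0]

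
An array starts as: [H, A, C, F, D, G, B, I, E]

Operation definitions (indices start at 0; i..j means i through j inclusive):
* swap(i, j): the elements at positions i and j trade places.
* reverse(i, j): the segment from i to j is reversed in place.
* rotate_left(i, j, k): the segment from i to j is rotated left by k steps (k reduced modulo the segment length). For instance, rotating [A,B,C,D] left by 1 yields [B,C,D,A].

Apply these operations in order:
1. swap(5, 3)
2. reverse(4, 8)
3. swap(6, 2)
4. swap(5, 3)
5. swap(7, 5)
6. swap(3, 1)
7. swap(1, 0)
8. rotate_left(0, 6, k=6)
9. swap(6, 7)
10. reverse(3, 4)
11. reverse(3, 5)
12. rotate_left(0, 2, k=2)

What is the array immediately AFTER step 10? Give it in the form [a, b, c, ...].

After 1 (swap(5, 3)): [H, A, C, G, D, F, B, I, E]
After 2 (reverse(4, 8)): [H, A, C, G, E, I, B, F, D]
After 3 (swap(6, 2)): [H, A, B, G, E, I, C, F, D]
After 4 (swap(5, 3)): [H, A, B, I, E, G, C, F, D]
After 5 (swap(7, 5)): [H, A, B, I, E, F, C, G, D]
After 6 (swap(3, 1)): [H, I, B, A, E, F, C, G, D]
After 7 (swap(1, 0)): [I, H, B, A, E, F, C, G, D]
After 8 (rotate_left(0, 6, k=6)): [C, I, H, B, A, E, F, G, D]
After 9 (swap(6, 7)): [C, I, H, B, A, E, G, F, D]
After 10 (reverse(3, 4)): [C, I, H, A, B, E, G, F, D]

Answer: [C, I, H, A, B, E, G, F, D]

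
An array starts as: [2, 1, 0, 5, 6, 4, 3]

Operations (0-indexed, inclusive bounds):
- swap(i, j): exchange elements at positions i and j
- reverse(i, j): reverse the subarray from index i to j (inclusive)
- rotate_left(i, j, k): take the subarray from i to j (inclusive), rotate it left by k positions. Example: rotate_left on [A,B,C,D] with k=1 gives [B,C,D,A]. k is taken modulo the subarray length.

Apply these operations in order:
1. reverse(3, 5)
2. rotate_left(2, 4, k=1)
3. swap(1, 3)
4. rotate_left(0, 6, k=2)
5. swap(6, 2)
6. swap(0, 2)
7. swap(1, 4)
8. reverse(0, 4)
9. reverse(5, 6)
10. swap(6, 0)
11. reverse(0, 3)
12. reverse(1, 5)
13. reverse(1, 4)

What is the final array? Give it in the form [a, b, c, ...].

Answer: [3, 5, 2, 6, 0, 4, 1]

Derivation:
After 1 (reverse(3, 5)): [2, 1, 0, 4, 6, 5, 3]
After 2 (rotate_left(2, 4, k=1)): [2, 1, 4, 6, 0, 5, 3]
After 3 (swap(1, 3)): [2, 6, 4, 1, 0, 5, 3]
After 4 (rotate_left(0, 6, k=2)): [4, 1, 0, 5, 3, 2, 6]
After 5 (swap(6, 2)): [4, 1, 6, 5, 3, 2, 0]
After 6 (swap(0, 2)): [6, 1, 4, 5, 3, 2, 0]
After 7 (swap(1, 4)): [6, 3, 4, 5, 1, 2, 0]
After 8 (reverse(0, 4)): [1, 5, 4, 3, 6, 2, 0]
After 9 (reverse(5, 6)): [1, 5, 4, 3, 6, 0, 2]
After 10 (swap(6, 0)): [2, 5, 4, 3, 6, 0, 1]
After 11 (reverse(0, 3)): [3, 4, 5, 2, 6, 0, 1]
After 12 (reverse(1, 5)): [3, 0, 6, 2, 5, 4, 1]
After 13 (reverse(1, 4)): [3, 5, 2, 6, 0, 4, 1]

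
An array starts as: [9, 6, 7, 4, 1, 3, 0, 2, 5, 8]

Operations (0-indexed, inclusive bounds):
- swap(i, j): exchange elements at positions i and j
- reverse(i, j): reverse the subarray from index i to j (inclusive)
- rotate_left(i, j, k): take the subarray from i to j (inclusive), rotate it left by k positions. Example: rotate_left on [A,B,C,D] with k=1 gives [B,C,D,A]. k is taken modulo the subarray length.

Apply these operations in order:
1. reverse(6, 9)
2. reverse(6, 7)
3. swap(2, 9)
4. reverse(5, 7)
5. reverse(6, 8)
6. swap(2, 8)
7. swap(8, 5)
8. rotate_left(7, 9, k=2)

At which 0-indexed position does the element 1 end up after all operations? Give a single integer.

Answer: 4

Derivation:
After 1 (reverse(6, 9)): [9, 6, 7, 4, 1, 3, 8, 5, 2, 0]
After 2 (reverse(6, 7)): [9, 6, 7, 4, 1, 3, 5, 8, 2, 0]
After 3 (swap(2, 9)): [9, 6, 0, 4, 1, 3, 5, 8, 2, 7]
After 4 (reverse(5, 7)): [9, 6, 0, 4, 1, 8, 5, 3, 2, 7]
After 5 (reverse(6, 8)): [9, 6, 0, 4, 1, 8, 2, 3, 5, 7]
After 6 (swap(2, 8)): [9, 6, 5, 4, 1, 8, 2, 3, 0, 7]
After 7 (swap(8, 5)): [9, 6, 5, 4, 1, 0, 2, 3, 8, 7]
After 8 (rotate_left(7, 9, k=2)): [9, 6, 5, 4, 1, 0, 2, 7, 3, 8]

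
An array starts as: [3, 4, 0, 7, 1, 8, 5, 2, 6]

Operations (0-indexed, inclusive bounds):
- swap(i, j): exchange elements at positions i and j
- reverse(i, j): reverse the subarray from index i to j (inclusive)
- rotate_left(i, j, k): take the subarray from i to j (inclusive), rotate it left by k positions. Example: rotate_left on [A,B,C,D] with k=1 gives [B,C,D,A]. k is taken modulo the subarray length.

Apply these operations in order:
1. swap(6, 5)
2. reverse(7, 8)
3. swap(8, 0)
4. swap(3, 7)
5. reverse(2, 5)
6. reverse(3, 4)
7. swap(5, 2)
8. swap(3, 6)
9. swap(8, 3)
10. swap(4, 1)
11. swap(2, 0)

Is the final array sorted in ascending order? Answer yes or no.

Answer: yes

Derivation:
After 1 (swap(6, 5)): [3, 4, 0, 7, 1, 5, 8, 2, 6]
After 2 (reverse(7, 8)): [3, 4, 0, 7, 1, 5, 8, 6, 2]
After 3 (swap(8, 0)): [2, 4, 0, 7, 1, 5, 8, 6, 3]
After 4 (swap(3, 7)): [2, 4, 0, 6, 1, 5, 8, 7, 3]
After 5 (reverse(2, 5)): [2, 4, 5, 1, 6, 0, 8, 7, 3]
After 6 (reverse(3, 4)): [2, 4, 5, 6, 1, 0, 8, 7, 3]
After 7 (swap(5, 2)): [2, 4, 0, 6, 1, 5, 8, 7, 3]
After 8 (swap(3, 6)): [2, 4, 0, 8, 1, 5, 6, 7, 3]
After 9 (swap(8, 3)): [2, 4, 0, 3, 1, 5, 6, 7, 8]
After 10 (swap(4, 1)): [2, 1, 0, 3, 4, 5, 6, 7, 8]
After 11 (swap(2, 0)): [0, 1, 2, 3, 4, 5, 6, 7, 8]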